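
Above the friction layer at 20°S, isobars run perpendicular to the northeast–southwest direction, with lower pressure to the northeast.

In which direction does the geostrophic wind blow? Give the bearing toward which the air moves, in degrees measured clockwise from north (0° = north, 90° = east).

The pressure-gradient force points toward the northeast (bearing 045°).
Geostrophic balance: in the Southern Hemisphere the Coriolis force deflects motion to the left, so the geostrophic wind blows 90° to the left of the pressure-gradient force (low pressure on the right).
Rotating 045° by 90° counterclockwise gives 315° — the wind blows toward the northwest.

315°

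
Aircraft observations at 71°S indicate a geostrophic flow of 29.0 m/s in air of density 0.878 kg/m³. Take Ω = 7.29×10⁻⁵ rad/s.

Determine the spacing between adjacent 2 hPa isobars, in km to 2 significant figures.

57 km

Coriolis parameter at 71°S:
f = 2Ω sin φ = 2 × 7.29×10⁻⁵ × sin 71° = 1.38×10⁻⁴ s⁻¹
Geostrophic balance rearranged: |∂P/∂n| = f ρ V_g
|∂P/∂n| = 1.38×10⁻⁴ × 0.878 × 29.0 = 3.51×10⁻³ Pa/m
Isobar spacing: Δn = ΔP/|∂P/∂n| = 200 Pa / 3.51×10⁻³ Pa/m = 56978 m ≈ 57 km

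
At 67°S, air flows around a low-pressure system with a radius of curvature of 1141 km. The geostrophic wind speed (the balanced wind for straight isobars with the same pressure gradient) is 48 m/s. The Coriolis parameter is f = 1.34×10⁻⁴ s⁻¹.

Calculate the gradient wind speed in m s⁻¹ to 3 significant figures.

38.4 m s⁻¹

Around a low, centrifugal force acts outward with Coriolis, so pressure-gradient force balances both:
(1/ρ)|∂P/∂n| = fV + V²/R  →  V² + fR·V − fR·V_g = 0
With fR = 1.34×10⁻⁴ × 1141×10³ m = 153 m/s:
V = [−fR + √((fR)² + 4 fR V_g)]/2 = [−153 + √(153² + 4×153×48)]/2 = 38.4 m/s
Subgeostrophic (V < V_g = 48 m/s), as expected around a low.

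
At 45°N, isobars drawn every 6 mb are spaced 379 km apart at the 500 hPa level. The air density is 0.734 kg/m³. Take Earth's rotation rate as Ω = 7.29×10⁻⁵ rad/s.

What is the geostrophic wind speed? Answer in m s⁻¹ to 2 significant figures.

21 m s⁻¹

Coriolis parameter at 45°N:
f = 2Ω sin φ = 2 × 7.29×10⁻⁵ × sin 45° = 1.03×10⁻⁴ s⁻¹
Pressure gradient: |∂P/∂n| = 600 Pa / 379000 m = 1.58×10⁻³ Pa/m
Geostrophic balance (pressure-gradient force = Coriolis force):
V_g = (1/(fρ)) |∂P/∂n| = 1.58×10⁻³ / (1.03×10⁻⁴ × 0.734) = 20.9 m/s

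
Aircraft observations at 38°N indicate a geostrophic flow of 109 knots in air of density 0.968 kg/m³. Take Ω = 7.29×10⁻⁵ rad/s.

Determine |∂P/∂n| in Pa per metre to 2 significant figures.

4.9×10⁻³ Pa/m

Coriolis parameter at 38°N:
f = 2Ω sin φ = 2 × 7.29×10⁻⁵ × sin 38° = 8.98×10⁻⁵ s⁻¹
Wind speed in SI: 109 knots = 56.1 m/s
Geostrophic balance rearranged: |∂P/∂n| = f ρ V_g
|∂P/∂n| = 8.98×10⁻⁵ × 0.968 × 56.1 = 4.87×10⁻³ Pa/m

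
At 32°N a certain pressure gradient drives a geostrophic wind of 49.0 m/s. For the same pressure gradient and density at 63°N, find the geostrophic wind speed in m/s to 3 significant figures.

With the same pressure gradient and density, V_g ∝ 1/f ∝ 1/sin φ.
V₂ = V₁ · sin φ₁ / sin φ₂ = 49.0 × sin 32° / sin 63°
V₂ = 49.0 × 0.5299/0.8910 = 29.1 m/s

29.1 m/s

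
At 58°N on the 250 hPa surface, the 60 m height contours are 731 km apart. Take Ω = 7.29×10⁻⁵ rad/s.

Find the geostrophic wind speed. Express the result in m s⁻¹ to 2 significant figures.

6.5 m s⁻¹

Coriolis parameter at 58°N:
f = 2Ω sin φ = 2 × 7.29×10⁻⁵ × sin 58° = 1.24×10⁻⁴ s⁻¹
Height gradient: |∂Z/∂n| = 60 m / 731000 m = 8.21×10⁻⁵
On a pressure surface, geostrophic balance gives V_g = (g/f)|∂Z/∂n|:
V_g = 9.81 × 8.21×10⁻⁵ / 1.24×10⁻⁴ = 6.51 m/s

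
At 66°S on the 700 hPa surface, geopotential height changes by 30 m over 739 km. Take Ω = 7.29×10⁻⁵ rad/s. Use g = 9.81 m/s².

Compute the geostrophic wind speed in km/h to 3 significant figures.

Coriolis parameter at 66°S:
f = 2Ω sin φ = 2 × 7.29×10⁻⁵ × sin 66° = 1.33×10⁻⁴ s⁻¹
Height gradient: |∂Z/∂n| = 30 m / 739000 m = 4.06×10⁻⁵
On a pressure surface, geostrophic balance gives V_g = (g/f)|∂Z/∂n|:
V_g = 9.81 × 4.06×10⁻⁵ / 1.33×10⁻⁴ = 2.99 m/s
Converting: 2.99 m/s × 3.6 = 10.8 km/h

10.8 km/h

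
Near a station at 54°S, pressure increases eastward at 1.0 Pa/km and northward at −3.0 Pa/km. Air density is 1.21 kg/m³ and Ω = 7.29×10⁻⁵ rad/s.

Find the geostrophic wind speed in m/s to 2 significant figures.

Coriolis parameter at 54°S:
f = 2Ω sin φ = 2 × 7.29×10⁻⁵ × sin 54° = 1.18×10⁻⁴ s⁻¹
In the Southern Hemisphere f is negative: f = −1.18×10⁻⁴ s⁻¹.
Component geostrophic relations (x east, y north):
u_g = −(1/(fρ)) ∂P/∂y,  v_g = (1/(fρ)) ∂P/∂x
u_g = −(−3.0×10⁻³)/(−1.18×10⁻⁴ × 1.21) = −21.0 m/s;  v_g = (1.0×10⁻³)/(−1.18×10⁻⁴ × 1.21) = −7.01 m/s
|V_g| = √(u_g² + v_g²) = 22.2 m/s

22 m/s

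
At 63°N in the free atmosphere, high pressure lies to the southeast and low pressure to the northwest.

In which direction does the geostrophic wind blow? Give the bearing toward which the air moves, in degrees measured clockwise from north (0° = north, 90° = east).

045°

The pressure-gradient force points toward the northwest (bearing 315°).
Geostrophic balance: in the Northern Hemisphere the Coriolis force deflects motion to the right, so the geostrophic wind blows 90° to the right of the pressure-gradient force (low pressure on the left).
Rotating 315° by 90° clockwise gives 045° — the wind blows toward the northeast.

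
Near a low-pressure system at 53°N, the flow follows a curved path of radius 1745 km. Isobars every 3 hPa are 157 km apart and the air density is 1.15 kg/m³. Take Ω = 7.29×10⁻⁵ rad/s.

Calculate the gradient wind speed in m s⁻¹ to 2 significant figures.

Coriolis parameter at 53°N:
f = 2Ω sin φ = 2 × 7.29×10⁻⁵ × sin 53° = 1.16×10⁻⁴ s⁻¹
Pressure gradient: |∂P/∂n| = 300 Pa / 157000 m = 1.91×10⁻³ Pa/m
Geostrophic speed: V_g = |∂P/∂n|/(fρ) = 1.91×10⁻³/(1.16×10⁻⁴ × 1.15) = 14.3 m/s
Around a low, centrifugal force acts outward with Coriolis, so pressure-gradient force balances both:
(1/ρ)|∂P/∂n| = fV + V²/R  →  V² + fR·V − fR·V_g = 0
With fR = 1.16×10⁻⁴ × 1745×10³ m = 203 m/s:
V = [−fR + √((fR)² + 4 fR V_g)]/2 = [−203 + √(203² + 4×203×14.3)]/2 = 13.4 m/s
Subgeostrophic (V < V_g = 14.3 m/s), as expected around a low.

13 m s⁻¹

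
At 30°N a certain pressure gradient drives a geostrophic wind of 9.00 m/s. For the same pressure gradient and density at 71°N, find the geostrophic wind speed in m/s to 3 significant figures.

With the same pressure gradient and density, V_g ∝ 1/f ∝ 1/sin φ.
V₂ = V₁ · sin φ₁ / sin φ₂ = 9.00 × sin 30° / sin 71°
V₂ = 9.00 × 0.5000/0.9455 = 4.76 m/s

4.76 m/s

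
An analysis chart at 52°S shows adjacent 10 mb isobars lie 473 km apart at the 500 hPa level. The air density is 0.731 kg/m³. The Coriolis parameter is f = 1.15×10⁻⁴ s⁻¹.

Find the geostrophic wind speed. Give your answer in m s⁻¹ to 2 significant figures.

Pressure gradient: |∂P/∂n| = 1000 Pa / 473000 m = 2.11×10⁻³ Pa/m
Geostrophic balance (pressure-gradient force = Coriolis force):
V_g = (1/(fρ)) |∂P/∂n| = 2.11×10⁻³ / (1.15×10⁻⁴ × 0.731) = 25.1 m/s

25 m s⁻¹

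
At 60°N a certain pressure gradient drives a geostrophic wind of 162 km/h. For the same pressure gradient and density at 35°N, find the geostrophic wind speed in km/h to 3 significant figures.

245 km/h

With the same pressure gradient and density, V_g ∝ 1/f ∝ 1/sin φ.
V₂ = V₁ · sin φ₁ / sin φ₂ = 162 × sin 60° / sin 35°
V₂ = 162 × 0.8660/0.5736 = 245 km/h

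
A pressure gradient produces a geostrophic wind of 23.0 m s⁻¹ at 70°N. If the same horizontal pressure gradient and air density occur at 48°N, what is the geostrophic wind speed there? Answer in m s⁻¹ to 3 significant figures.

29.1 m s⁻¹

With the same pressure gradient and density, V_g ∝ 1/f ∝ 1/sin φ.
V₂ = V₁ · sin φ₁ / sin φ₂ = 23.0 × sin 70° / sin 48°
V₂ = 23.0 × 0.9397/0.7431 = 29.1 m s⁻¹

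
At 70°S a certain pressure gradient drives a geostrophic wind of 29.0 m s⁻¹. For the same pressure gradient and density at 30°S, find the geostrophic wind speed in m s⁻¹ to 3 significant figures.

With the same pressure gradient and density, V_g ∝ 1/f ∝ 1/sin φ.
V₂ = V₁ · sin φ₁ / sin φ₂ = 29.0 × sin 70° / sin 30°
V₂ = 29.0 × 0.9397/0.5000 = 54.5 m s⁻¹

54.5 m s⁻¹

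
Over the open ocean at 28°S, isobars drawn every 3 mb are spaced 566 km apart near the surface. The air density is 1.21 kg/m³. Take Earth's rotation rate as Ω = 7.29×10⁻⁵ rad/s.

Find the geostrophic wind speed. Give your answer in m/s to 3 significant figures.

Coriolis parameter at 28°S:
f = 2Ω sin φ = 2 × 7.29×10⁻⁵ × sin 28° = 6.84×10⁻⁵ s⁻¹
Pressure gradient: |∂P/∂n| = 300 Pa / 566000 m = 5.30×10⁻⁴ Pa/m
Geostrophic balance (pressure-gradient force = Coriolis force):
V_g = (1/(fρ)) |∂P/∂n| = 5.30×10⁻⁴ / (6.84×10⁻⁵ × 1.21) = 6.40 m/s

6.40 m/s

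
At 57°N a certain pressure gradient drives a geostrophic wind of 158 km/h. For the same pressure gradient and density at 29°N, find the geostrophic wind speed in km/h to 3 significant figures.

273 km/h

With the same pressure gradient and density, V_g ∝ 1/f ∝ 1/sin φ.
V₂ = V₁ · sin φ₁ / sin φ₂ = 158 × sin 57° / sin 29°
V₂ = 158 × 0.8387/0.4848 = 273 km/h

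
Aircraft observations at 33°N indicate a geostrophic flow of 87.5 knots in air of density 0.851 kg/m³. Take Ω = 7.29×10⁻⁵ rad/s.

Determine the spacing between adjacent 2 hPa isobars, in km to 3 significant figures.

65.7 km

Coriolis parameter at 33°N:
f = 2Ω sin φ = 2 × 7.29×10⁻⁵ × sin 33° = 7.94×10⁻⁵ s⁻¹
Wind speed in SI: 87.5 knots = 45.0 m/s
Geostrophic balance rearranged: |∂P/∂n| = f ρ V_g
|∂P/∂n| = 7.94×10⁻⁵ × 0.851 × 45.0 = 3.04×10⁻³ Pa/m
Isobar spacing: Δn = ΔP/|∂P/∂n| = 200 Pa / 3.04×10⁻³ Pa/m = 65749 m ≈ 65.7 km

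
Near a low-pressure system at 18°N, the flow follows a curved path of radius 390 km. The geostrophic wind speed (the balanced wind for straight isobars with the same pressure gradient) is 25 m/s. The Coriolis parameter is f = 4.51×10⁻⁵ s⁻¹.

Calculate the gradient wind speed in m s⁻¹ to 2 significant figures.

14 m s⁻¹

Around a low, centrifugal force acts outward with Coriolis, so pressure-gradient force balances both:
(1/ρ)|∂P/∂n| = fV + V²/R  →  V² + fR·V − fR·V_g = 0
With fR = 4.51×10⁻⁵ × 390×10³ m = 17.6 m/s:
V = [−fR + √((fR)² + 4 fR V_g)]/2 = [−17.6 + √(17.6² + 4×17.6×25)]/2 = 13.9 m/s
Subgeostrophic (V < V_g = 25 m/s), as expected around a low.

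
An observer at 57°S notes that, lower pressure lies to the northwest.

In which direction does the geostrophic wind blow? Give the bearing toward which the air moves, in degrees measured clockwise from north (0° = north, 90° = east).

225°

The pressure-gradient force points toward the northwest (bearing 315°).
Geostrophic balance: in the Southern Hemisphere the Coriolis force deflects motion to the left, so the geostrophic wind blows 90° to the left of the pressure-gradient force (low pressure on the right).
Rotating 315° by 90° counterclockwise gives 225° — the wind blows toward the southwest.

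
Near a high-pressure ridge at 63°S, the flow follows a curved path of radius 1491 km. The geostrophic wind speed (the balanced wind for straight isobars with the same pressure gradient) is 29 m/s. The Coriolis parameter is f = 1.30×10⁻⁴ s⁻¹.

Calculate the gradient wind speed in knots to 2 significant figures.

Around a high, pressure-gradient force acts outward with centrifugal, so Coriolis balances both:
fV = (1/ρ)|∂P/∂n| + V²/R  →  V² − fR·V + fR·V_g = 0
With fR = 1.30×10⁻⁴ × 1491×10³ m = 194 m/s:
V = [fR − √((fR)² − 4 fR V_g)]/2 = [194 − √(194² − 4×194×29)]/2 = 35.5 m/s
Supergeostrophic (V > V_g = 29 m/s), as expected around a high.
Converting: 35.5 m/s × 1.944 = 69 knots

69 knots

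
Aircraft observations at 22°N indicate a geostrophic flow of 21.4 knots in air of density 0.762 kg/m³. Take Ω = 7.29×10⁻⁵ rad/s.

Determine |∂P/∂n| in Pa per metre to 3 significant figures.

4.58×10⁻⁴ Pa/m

Coriolis parameter at 22°N:
f = 2Ω sin φ = 2 × 7.29×10⁻⁵ × sin 22° = 5.46×10⁻⁵ s⁻¹
Wind speed in SI: 21.4 knots = 11.0 m/s
Geostrophic balance rearranged: |∂P/∂n| = f ρ V_g
|∂P/∂n| = 5.46×10⁻⁵ × 0.762 × 11.0 = 4.58×10⁻⁴ Pa/m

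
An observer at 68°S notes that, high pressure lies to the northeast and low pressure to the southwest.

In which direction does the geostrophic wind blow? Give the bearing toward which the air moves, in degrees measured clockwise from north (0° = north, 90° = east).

135°

The pressure-gradient force points toward the southwest (bearing 225°).
Geostrophic balance: in the Southern Hemisphere the Coriolis force deflects motion to the left, so the geostrophic wind blows 90° to the left of the pressure-gradient force (low pressure on the right).
Rotating 225° by 90° counterclockwise gives 135° — the wind blows toward the southeast.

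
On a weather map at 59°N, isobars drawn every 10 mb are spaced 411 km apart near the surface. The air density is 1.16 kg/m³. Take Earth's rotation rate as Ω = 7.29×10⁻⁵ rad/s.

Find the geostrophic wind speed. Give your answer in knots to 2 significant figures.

33 knots

Coriolis parameter at 59°N:
f = 2Ω sin φ = 2 × 7.29×10⁻⁵ × sin 59° = 1.25×10⁻⁴ s⁻¹
Pressure gradient: |∂P/∂n| = 1000 Pa / 411000 m = 2.43×10⁻³ Pa/m
Geostrophic balance (pressure-gradient force = Coriolis force):
V_g = (1/(fρ)) |∂P/∂n| = 2.43×10⁻³ / (1.25×10⁻⁴ × 1.16) = 16.8 m/s
Converting: 16.8 m/s × 1.944 = 33 knots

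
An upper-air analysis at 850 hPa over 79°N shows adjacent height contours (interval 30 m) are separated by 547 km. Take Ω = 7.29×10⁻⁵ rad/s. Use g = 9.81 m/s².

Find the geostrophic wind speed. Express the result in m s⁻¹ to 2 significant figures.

3.8 m s⁻¹

Coriolis parameter at 79°N:
f = 2Ω sin φ = 2 × 7.29×10⁻⁵ × sin 79° = 1.43×10⁻⁴ s⁻¹
Height gradient: |∂Z/∂n| = 30 m / 547000 m = 5.48×10⁻⁵
On a pressure surface, geostrophic balance gives V_g = (g/f)|∂Z/∂n|:
V_g = 9.81 × 5.48×10⁻⁵ / 1.43×10⁻⁴ = 3.76 m/s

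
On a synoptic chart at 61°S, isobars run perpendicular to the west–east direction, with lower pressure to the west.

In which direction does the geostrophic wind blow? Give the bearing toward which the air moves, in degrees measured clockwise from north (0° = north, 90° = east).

The pressure-gradient force points toward the west (bearing 270°).
Geostrophic balance: in the Southern Hemisphere the Coriolis force deflects motion to the left, so the geostrophic wind blows 90° to the left of the pressure-gradient force (low pressure on the right).
Rotating 270° by 90° counterclockwise gives 180° — the wind blows toward the south.

180°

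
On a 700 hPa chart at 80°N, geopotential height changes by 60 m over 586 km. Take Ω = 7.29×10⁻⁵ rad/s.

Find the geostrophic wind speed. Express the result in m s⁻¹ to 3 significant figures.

Coriolis parameter at 80°N:
f = 2Ω sin φ = 2 × 7.29×10⁻⁵ × sin 80° = 1.44×10⁻⁴ s⁻¹
Height gradient: |∂Z/∂n| = 60 m / 586000 m = 1.02×10⁻⁴
On a pressure surface, geostrophic balance gives V_g = (g/f)|∂Z/∂n|:
V_g = 9.81 × 1.02×10⁻⁴ / 1.44×10⁻⁴ = 7.00 m/s

7.00 m s⁻¹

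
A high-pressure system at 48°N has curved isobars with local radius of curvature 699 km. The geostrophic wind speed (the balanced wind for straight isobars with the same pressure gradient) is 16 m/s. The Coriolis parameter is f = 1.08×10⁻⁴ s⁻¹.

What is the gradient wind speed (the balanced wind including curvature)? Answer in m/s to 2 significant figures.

23 m/s

Around a high, pressure-gradient force acts outward with centrifugal, so Coriolis balances both:
fV = (1/ρ)|∂P/∂n| + V²/R  →  V² − fR·V + fR·V_g = 0
With fR = 1.08×10⁻⁴ × 699×10³ m = 75.5 m/s:
V = [fR − √((fR)² − 4 fR V_g)]/2 = [75.5 − √(75.5² − 4×75.5×16)]/2 = 23 m/s
Supergeostrophic (V > V_g = 16 m/s), as expected around a high.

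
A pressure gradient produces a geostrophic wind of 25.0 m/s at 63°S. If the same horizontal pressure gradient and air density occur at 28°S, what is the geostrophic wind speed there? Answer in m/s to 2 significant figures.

47 m/s

With the same pressure gradient and density, V_g ∝ 1/f ∝ 1/sin φ.
V₂ = V₁ · sin φ₁ / sin φ₂ = 25.0 × sin 63° / sin 28°
V₂ = 25.0 × 0.8910/0.4695 = 47 m/s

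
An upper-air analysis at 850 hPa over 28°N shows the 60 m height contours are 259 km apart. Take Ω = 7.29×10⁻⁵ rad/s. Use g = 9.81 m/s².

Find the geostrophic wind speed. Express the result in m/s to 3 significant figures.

33.2 m/s

Coriolis parameter at 28°N:
f = 2Ω sin φ = 2 × 7.29×10⁻⁵ × sin 28° = 6.84×10⁻⁵ s⁻¹
Height gradient: |∂Z/∂n| = 60 m / 259000 m = 2.32×10⁻⁴
On a pressure surface, geostrophic balance gives V_g = (g/f)|∂Z/∂n|:
V_g = 9.81 × 2.32×10⁻⁴ / 6.84×10⁻⁵ = 33.2 m/s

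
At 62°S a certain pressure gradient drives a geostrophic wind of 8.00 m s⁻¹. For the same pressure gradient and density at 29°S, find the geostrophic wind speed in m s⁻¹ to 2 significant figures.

With the same pressure gradient and density, V_g ∝ 1/f ∝ 1/sin φ.
V₂ = V₁ · sin φ₁ / sin φ₂ = 8.00 × sin 62° / sin 29°
V₂ = 8.00 × 0.8829/0.4848 = 15 m s⁻¹

15 m s⁻¹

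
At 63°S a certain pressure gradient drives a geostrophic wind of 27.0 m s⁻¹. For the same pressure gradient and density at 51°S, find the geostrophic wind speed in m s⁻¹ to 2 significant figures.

With the same pressure gradient and density, V_g ∝ 1/f ∝ 1/sin φ.
V₂ = V₁ · sin φ₁ / sin φ₂ = 27.0 × sin 63° / sin 51°
V₂ = 27.0 × 0.8910/0.7771 = 31 m s⁻¹

31 m s⁻¹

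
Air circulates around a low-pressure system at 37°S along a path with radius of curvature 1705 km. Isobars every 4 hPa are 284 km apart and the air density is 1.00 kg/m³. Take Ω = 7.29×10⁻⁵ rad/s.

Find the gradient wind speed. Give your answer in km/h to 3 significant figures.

Coriolis parameter at 37°S:
f = 2Ω sin φ = 2 × 7.29×10⁻⁵ × sin 37° = 8.77×10⁻⁵ s⁻¹
Pressure gradient: |∂P/∂n| = 400 Pa / 284000 m = 1.41×10⁻³ Pa/m
Geostrophic speed: V_g = |∂P/∂n|/(fρ) = 1.41×10⁻³/(8.77×10⁻⁵ × 1.00) = 16.1 m/s
Around a low, centrifugal force acts outward with Coriolis, so pressure-gradient force balances both:
(1/ρ)|∂P/∂n| = fV + V²/R  →  V² + fR·V − fR·V_g = 0
With fR = 8.77×10⁻⁵ × 1705×10³ m = 150 m/s:
V = [−fR + √((fR)² + 4 fR V_g)]/2 = [−150 + √(150² + 4×150×16.1)]/2 = 14.6 m/s
Subgeostrophic (V < V_g = 16.1 m/s), as expected around a low.
Converting: 14.6 m/s × 3.6 = 52.6 km/h

52.6 km/h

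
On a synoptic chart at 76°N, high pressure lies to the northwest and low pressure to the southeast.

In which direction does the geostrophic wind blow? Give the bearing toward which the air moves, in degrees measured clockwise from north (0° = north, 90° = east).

225°

The pressure-gradient force points toward the southeast (bearing 135°).
Geostrophic balance: in the Northern Hemisphere the Coriolis force deflects motion to the right, so the geostrophic wind blows 90° to the right of the pressure-gradient force (low pressure on the left).
Rotating 135° by 90° clockwise gives 225° — the wind blows toward the southwest.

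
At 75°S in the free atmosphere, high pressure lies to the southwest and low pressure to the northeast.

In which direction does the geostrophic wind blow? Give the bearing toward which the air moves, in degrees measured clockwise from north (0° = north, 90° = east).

The pressure-gradient force points toward the northeast (bearing 045°).
Geostrophic balance: in the Southern Hemisphere the Coriolis force deflects motion to the left, so the geostrophic wind blows 90° to the left of the pressure-gradient force (low pressure on the right).
Rotating 045° by 90° counterclockwise gives 315° — the wind blows toward the northwest.

315°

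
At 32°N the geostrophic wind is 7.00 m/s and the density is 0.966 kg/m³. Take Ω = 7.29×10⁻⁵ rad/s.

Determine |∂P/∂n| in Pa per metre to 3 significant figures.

Coriolis parameter at 32°N:
f = 2Ω sin φ = 2 × 7.29×10⁻⁵ × sin 32° = 7.73×10⁻⁵ s⁻¹
Geostrophic balance rearranged: |∂P/∂n| = f ρ V_g
|∂P/∂n| = 7.73×10⁻⁵ × 0.966 × 7.00 = 5.22×10⁻⁴ Pa/m

5.22×10⁻⁴ Pa/m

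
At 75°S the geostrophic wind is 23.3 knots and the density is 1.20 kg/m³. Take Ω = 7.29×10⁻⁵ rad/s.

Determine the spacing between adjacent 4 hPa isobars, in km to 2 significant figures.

200 km

Coriolis parameter at 75°S:
f = 2Ω sin φ = 2 × 7.29×10⁻⁵ × sin 75° = 1.41×10⁻⁴ s⁻¹
Wind speed in SI: 23.3 knots = 12.0 m/s
Geostrophic balance rearranged: |∂P/∂n| = f ρ V_g
|∂P/∂n| = 1.41×10⁻⁴ × 1.20 × 12.0 = 2.03×10⁻³ Pa/m
Isobar spacing: Δn = ΔP/|∂P/∂n| = 400 Pa / 2.03×10⁻³ Pa/m = 197462 m ≈ 200 km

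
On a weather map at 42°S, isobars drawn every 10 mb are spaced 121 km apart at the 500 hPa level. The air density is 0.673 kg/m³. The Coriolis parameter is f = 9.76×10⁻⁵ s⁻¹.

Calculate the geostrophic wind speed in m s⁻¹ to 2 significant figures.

Pressure gradient: |∂P/∂n| = 1000 Pa / 121000 m = 8.26×10⁻³ Pa/m
Geostrophic balance (pressure-gradient force = Coriolis force):
V_g = (1/(fρ)) |∂P/∂n| = 8.26×10⁻³ / (9.76×10⁻⁵ × 0.673) = 126 m/s

130 m s⁻¹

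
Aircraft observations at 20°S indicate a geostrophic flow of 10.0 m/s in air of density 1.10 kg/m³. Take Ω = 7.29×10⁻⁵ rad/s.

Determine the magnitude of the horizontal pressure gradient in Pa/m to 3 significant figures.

Coriolis parameter at 20°S:
f = 2Ω sin φ = 2 × 7.29×10⁻⁵ × sin 20° = 4.99×10⁻⁵ s⁻¹
Geostrophic balance rearranged: |∂P/∂n| = f ρ V_g
|∂P/∂n| = 4.99×10⁻⁵ × 1.10 × 10.0 = 5.49×10⁻⁴ Pa/m

5.49×10⁻⁴ Pa/m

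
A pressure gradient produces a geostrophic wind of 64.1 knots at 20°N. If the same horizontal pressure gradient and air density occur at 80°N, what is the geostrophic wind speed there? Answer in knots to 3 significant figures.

22.3 knots

With the same pressure gradient and density, V_g ∝ 1/f ∝ 1/sin φ.
V₂ = V₁ · sin φ₁ / sin φ₂ = 64.1 × sin 20° / sin 80°
V₂ = 64.1 × 0.3420/0.9848 = 22.3 knots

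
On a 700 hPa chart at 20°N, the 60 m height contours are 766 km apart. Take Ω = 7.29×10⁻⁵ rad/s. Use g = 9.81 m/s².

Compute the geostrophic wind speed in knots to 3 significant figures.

30.0 knots

Coriolis parameter at 20°N:
f = 2Ω sin φ = 2 × 7.29×10⁻⁵ × sin 20° = 4.99×10⁻⁵ s⁻¹
Height gradient: |∂Z/∂n| = 60 m / 766000 m = 7.83×10⁻⁵
On a pressure surface, geostrophic balance gives V_g = (g/f)|∂Z/∂n|:
V_g = 9.81 × 7.83×10⁻⁵ / 4.99×10⁻⁵ = 15.4 m/s
Converting: 15.4 m/s × 1.944 = 30.0 knots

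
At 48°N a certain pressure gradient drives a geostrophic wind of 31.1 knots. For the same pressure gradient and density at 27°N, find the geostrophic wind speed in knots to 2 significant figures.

With the same pressure gradient and density, V_g ∝ 1/f ∝ 1/sin φ.
V₂ = V₁ · sin φ₁ / sin φ₂ = 31.1 × sin 48° / sin 27°
V₂ = 31.1 × 0.7431/0.4540 = 51 knots

51 knots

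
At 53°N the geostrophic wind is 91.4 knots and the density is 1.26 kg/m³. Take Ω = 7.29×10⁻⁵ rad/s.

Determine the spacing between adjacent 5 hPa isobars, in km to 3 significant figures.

Coriolis parameter at 53°N:
f = 2Ω sin φ = 2 × 7.29×10⁻⁵ × sin 53° = 1.16×10⁻⁴ s⁻¹
Wind speed in SI: 91.4 knots = 47.0 m/s
Geostrophic balance rearranged: |∂P/∂n| = f ρ V_g
|∂P/∂n| = 1.16×10⁻⁴ × 1.26 × 47.0 = 6.90×10⁻³ Pa/m
Isobar spacing: Δn = ΔP/|∂P/∂n| = 500 Pa / 6.90×10⁻³ Pa/m = 72478 m ≈ 72.5 km

72.5 km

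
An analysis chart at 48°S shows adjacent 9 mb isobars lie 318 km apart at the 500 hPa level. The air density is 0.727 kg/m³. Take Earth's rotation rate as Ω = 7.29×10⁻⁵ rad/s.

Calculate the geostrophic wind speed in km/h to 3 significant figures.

Coriolis parameter at 48°S:
f = 2Ω sin φ = 2 × 7.29×10⁻⁵ × sin 48° = 1.08×10⁻⁴ s⁻¹
Pressure gradient: |∂P/∂n| = 900 Pa / 318000 m = 2.83×10⁻³ Pa/m
Geostrophic balance (pressure-gradient force = Coriolis force):
V_g = (1/(fρ)) |∂P/∂n| = 2.83×10⁻³ / (1.08×10⁻⁴ × 0.727) = 35.9 m/s
Converting: 35.9 m/s × 3.6 = 129 km/h

129 km/h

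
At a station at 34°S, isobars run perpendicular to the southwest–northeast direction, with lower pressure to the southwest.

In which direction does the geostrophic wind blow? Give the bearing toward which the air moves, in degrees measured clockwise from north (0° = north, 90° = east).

The pressure-gradient force points toward the southwest (bearing 225°).
Geostrophic balance: in the Southern Hemisphere the Coriolis force deflects motion to the left, so the geostrophic wind blows 90° to the left of the pressure-gradient force (low pressure on the right).
Rotating 225° by 90° counterclockwise gives 135° — the wind blows toward the southeast.

135°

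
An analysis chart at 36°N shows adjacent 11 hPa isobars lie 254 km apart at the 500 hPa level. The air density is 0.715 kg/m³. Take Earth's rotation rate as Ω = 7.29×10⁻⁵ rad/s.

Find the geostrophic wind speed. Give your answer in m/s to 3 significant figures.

70.7 m/s

Coriolis parameter at 36°N:
f = 2Ω sin φ = 2 × 7.29×10⁻⁵ × sin 36° = 8.57×10⁻⁵ s⁻¹
Pressure gradient: |∂P/∂n| = 1100 Pa / 254000 m = 4.33×10⁻³ Pa/m
Geostrophic balance (pressure-gradient force = Coriolis force):
V_g = (1/(fρ)) |∂P/∂n| = 4.33×10⁻³ / (8.57×10⁻⁵ × 0.715) = 70.7 m/s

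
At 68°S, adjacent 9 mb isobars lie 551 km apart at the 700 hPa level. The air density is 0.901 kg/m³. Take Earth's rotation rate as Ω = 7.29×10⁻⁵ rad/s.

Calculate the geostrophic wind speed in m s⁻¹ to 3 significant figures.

13.4 m s⁻¹

Coriolis parameter at 68°S:
f = 2Ω sin φ = 2 × 7.29×10⁻⁵ × sin 68° = 1.35×10⁻⁴ s⁻¹
Pressure gradient: |∂P/∂n| = 900 Pa / 551000 m = 1.63×10⁻³ Pa/m
Geostrophic balance (pressure-gradient force = Coriolis force):
V_g = (1/(fρ)) |∂P/∂n| = 1.63×10⁻³ / (1.35×10⁻⁴ × 0.901) = 13.4 m/s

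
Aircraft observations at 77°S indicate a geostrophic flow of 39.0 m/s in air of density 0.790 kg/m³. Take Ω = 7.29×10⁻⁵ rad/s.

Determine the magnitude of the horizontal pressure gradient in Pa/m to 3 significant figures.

4.38×10⁻³ Pa/m

Coriolis parameter at 77°S:
f = 2Ω sin φ = 2 × 7.29×10⁻⁵ × sin 77° = 1.42×10⁻⁴ s⁻¹
Geostrophic balance rearranged: |∂P/∂n| = f ρ V_g
|∂P/∂n| = 1.42×10⁻⁴ × 0.790 × 39.0 = 4.38×10⁻³ Pa/m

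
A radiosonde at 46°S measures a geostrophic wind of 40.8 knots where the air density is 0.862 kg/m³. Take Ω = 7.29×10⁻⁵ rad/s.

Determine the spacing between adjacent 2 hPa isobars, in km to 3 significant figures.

Coriolis parameter at 46°S:
f = 2Ω sin φ = 2 × 7.29×10⁻⁵ × sin 46° = 1.05×10⁻⁴ s⁻¹
Wind speed in SI: 40.8 knots = 21.0 m/s
Geostrophic balance rearranged: |∂P/∂n| = f ρ V_g
|∂P/∂n| = 1.05×10⁻⁴ × 0.862 × 21.0 = 1.90×10⁻³ Pa/m
Isobar spacing: Δn = ΔP/|∂P/∂n| = 200 Pa / 1.90×10⁻³ Pa/m = 105398 m ≈ 105 km

105 km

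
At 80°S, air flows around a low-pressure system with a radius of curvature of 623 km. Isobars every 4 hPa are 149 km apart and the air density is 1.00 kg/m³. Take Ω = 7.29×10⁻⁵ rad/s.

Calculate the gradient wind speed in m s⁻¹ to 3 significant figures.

15.9 m s⁻¹

Coriolis parameter at 80°S:
f = 2Ω sin φ = 2 × 7.29×10⁻⁵ × sin 80° = 1.44×10⁻⁴ s⁻¹
Pressure gradient: |∂P/∂n| = 400 Pa / 149000 m = 2.68×10⁻³ Pa/m
Geostrophic speed: V_g = |∂P/∂n|/(fρ) = 2.68×10⁻³/(1.44×10⁻⁴ × 1.00) = 18.7 m/s
Around a low, centrifugal force acts outward with Coriolis, so pressure-gradient force balances both:
(1/ρ)|∂P/∂n| = fV + V²/R  →  V² + fR·V − fR·V_g = 0
With fR = 1.44×10⁻⁴ × 623×10³ m = 89.5 m/s:
V = [−fR + √((fR)² + 4 fR V_g)]/2 = [−89.5 + √(89.5² + 4×89.5×18.7)]/2 = 15.9 m/s
Subgeostrophic (V < V_g = 18.7 m/s), as expected around a low.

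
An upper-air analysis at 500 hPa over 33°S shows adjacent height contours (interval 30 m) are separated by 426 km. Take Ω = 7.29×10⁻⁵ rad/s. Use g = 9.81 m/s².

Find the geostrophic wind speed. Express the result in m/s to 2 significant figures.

Coriolis parameter at 33°S:
f = 2Ω sin φ = 2 × 7.29×10⁻⁵ × sin 33° = 7.94×10⁻⁵ s⁻¹
Height gradient: |∂Z/∂n| = 30 m / 426000 m = 7.04×10⁻⁵
On a pressure surface, geostrophic balance gives V_g = (g/f)|∂Z/∂n|:
V_g = 9.81 × 7.04×10⁻⁵ / 7.94×10⁻⁵ = 8.70 m/s

8.7 m/s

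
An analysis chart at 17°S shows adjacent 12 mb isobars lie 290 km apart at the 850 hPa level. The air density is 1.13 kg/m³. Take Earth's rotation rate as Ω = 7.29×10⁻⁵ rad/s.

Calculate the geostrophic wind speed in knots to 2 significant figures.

Coriolis parameter at 17°S:
f = 2Ω sin φ = 2 × 7.29×10⁻⁵ × sin 17° = 4.26×10⁻⁵ s⁻¹
Pressure gradient: |∂P/∂n| = 1200 Pa / 290000 m = 4.14×10⁻³ Pa/m
Geostrophic balance (pressure-gradient force = Coriolis force):
V_g = (1/(fρ)) |∂P/∂n| = 4.14×10⁻³ / (4.26×10⁻⁵ × 1.13) = 85.9 m/s
Converting: 85.9 m/s × 1.944 = 170 knots

170 knots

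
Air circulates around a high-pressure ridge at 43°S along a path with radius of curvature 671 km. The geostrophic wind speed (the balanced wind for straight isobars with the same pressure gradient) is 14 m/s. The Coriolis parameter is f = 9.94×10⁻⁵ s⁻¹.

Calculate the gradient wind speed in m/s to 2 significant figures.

Around a high, pressure-gradient force acts outward with centrifugal, so Coriolis balances both:
fV = (1/ρ)|∂P/∂n| + V²/R  →  V² − fR·V + fR·V_g = 0
With fR = 9.94×10⁻⁵ × 671×10³ m = 66.7 m/s:
V = [fR − √((fR)² − 4 fR V_g)]/2 = [66.7 − √(66.7² − 4×66.7×14)]/2 = 20 m/s
Supergeostrophic (V > V_g = 14 m/s), as expected around a high.

20 m/s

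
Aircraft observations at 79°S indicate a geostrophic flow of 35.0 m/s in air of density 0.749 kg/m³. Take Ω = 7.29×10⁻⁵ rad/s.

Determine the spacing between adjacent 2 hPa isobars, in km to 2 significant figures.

Coriolis parameter at 79°S:
f = 2Ω sin φ = 2 × 7.29×10⁻⁵ × sin 79° = 1.43×10⁻⁴ s⁻¹
Geostrophic balance rearranged: |∂P/∂n| = f ρ V_g
|∂P/∂n| = 1.43×10⁻⁴ × 0.749 × 35.0 = 3.75×10⁻³ Pa/m
Isobar spacing: Δn = ΔP/|∂P/∂n| = 200 Pa / 3.75×10⁻³ Pa/m = 53306 m ≈ 53 km

53 km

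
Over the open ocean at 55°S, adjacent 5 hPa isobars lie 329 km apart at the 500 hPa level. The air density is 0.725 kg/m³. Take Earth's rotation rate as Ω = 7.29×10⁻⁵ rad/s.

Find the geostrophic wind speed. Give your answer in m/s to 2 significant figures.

18 m/s

Coriolis parameter at 55°S:
f = 2Ω sin φ = 2 × 7.29×10⁻⁵ × sin 55° = 1.19×10⁻⁴ s⁻¹
Pressure gradient: |∂P/∂n| = 500 Pa / 329000 m = 1.52×10⁻³ Pa/m
Geostrophic balance (pressure-gradient force = Coriolis force):
V_g = (1/(fρ)) |∂P/∂n| = 1.52×10⁻³ / (1.19×10⁻⁴ × 0.725) = 17.6 m/s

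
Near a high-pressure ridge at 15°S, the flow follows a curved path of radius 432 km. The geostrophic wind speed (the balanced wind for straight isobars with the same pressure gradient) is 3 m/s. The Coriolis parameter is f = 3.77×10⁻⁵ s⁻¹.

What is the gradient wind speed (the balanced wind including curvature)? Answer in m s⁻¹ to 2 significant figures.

4.0 m s⁻¹

Around a high, pressure-gradient force acts outward with centrifugal, so Coriolis balances both:
fV = (1/ρ)|∂P/∂n| + V²/R  →  V² − fR·V + fR·V_g = 0
With fR = 3.77×10⁻⁵ × 432×10³ m = 16.3 m/s:
V = [fR − √((fR)² − 4 fR V_g)]/2 = [16.3 − √(16.3² − 4×16.3×3)]/2 = 3.97 m/s
Supergeostrophic (V > V_g = 3 m/s), as expected around a high.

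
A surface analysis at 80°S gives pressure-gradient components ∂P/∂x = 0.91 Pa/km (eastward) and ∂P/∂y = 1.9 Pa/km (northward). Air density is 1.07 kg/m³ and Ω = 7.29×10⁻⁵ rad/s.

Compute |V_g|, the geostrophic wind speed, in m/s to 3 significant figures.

13.7 m/s

Coriolis parameter at 80°S:
f = 2Ω sin φ = 2 × 7.29×10⁻⁵ × sin 80° = 1.44×10⁻⁴ s⁻¹
In the Southern Hemisphere f is negative: f = −1.44×10⁻⁴ s⁻¹.
Component geostrophic relations (x east, y north):
u_g = −(1/(fρ)) ∂P/∂y,  v_g = (1/(fρ)) ∂P/∂x
u_g = −(1.9×10⁻³)/(−1.44×10⁻⁴ × 1.07) = 12.4 m/s;  v_g = (0.91×10⁻³)/(−1.44×10⁻⁴ × 1.07) = −5.92 m/s
|V_g| = √(u_g² + v_g²) = 13.7 m/s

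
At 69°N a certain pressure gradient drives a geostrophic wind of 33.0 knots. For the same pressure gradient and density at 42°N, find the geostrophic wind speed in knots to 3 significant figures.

With the same pressure gradient and density, V_g ∝ 1/f ∝ 1/sin φ.
V₂ = V₁ · sin φ₁ / sin φ₂ = 33.0 × sin 69° / sin 42°
V₂ = 33.0 × 0.9336/0.6691 = 46.0 knots

46.0 knots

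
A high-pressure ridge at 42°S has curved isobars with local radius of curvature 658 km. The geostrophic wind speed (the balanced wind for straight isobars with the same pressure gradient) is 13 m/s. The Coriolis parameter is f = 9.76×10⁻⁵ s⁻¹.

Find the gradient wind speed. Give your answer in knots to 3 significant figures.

Around a high, pressure-gradient force acts outward with centrifugal, so Coriolis balances both:
fV = (1/ρ)|∂P/∂n| + V²/R  →  V² − fR·V + fR·V_g = 0
With fR = 9.76×10⁻⁵ × 658×10³ m = 64.2 m/s:
V = [fR − √((fR)² − 4 fR V_g)]/2 = [64.2 − √(64.2² − 4×64.2×13)]/2 = 18.1 m/s
Supergeostrophic (V > V_g = 13 m/s), as expected around a high.
Converting: 18.1 m/s × 1.944 = 35.2 knots

35.2 knots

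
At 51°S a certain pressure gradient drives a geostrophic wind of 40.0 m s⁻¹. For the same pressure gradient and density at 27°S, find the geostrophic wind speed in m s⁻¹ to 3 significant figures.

With the same pressure gradient and density, V_g ∝ 1/f ∝ 1/sin φ.
V₂ = V₁ · sin φ₁ / sin φ₂ = 40.0 × sin 51° / sin 27°
V₂ = 40.0 × 0.7771/0.4540 = 68.5 m s⁻¹

68.5 m s⁻¹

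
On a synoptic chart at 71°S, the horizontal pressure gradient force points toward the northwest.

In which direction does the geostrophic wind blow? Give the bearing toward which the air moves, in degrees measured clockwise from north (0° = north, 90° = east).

The pressure-gradient force points toward the northwest (bearing 315°).
Geostrophic balance: in the Southern Hemisphere the Coriolis force deflects motion to the left, so the geostrophic wind blows 90° to the left of the pressure-gradient force (low pressure on the right).
Rotating 315° by 90° counterclockwise gives 225° — the wind blows toward the southwest.

225°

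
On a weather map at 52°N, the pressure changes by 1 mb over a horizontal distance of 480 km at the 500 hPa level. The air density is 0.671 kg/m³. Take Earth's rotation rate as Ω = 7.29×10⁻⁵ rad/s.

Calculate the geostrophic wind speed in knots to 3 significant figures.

5.25 knots

Coriolis parameter at 52°N:
f = 2Ω sin φ = 2 × 7.29×10⁻⁵ × sin 52° = 1.15×10⁻⁴ s⁻¹
Pressure gradient: |∂P/∂n| = 100 Pa / 480000 m = 2.08×10⁻⁴ Pa/m
Geostrophic balance (pressure-gradient force = Coriolis force):
V_g = (1/(fρ)) |∂P/∂n| = 2.08×10⁻⁴ / (1.15×10⁻⁴ × 0.671) = 2.70 m/s
Converting: 2.70 m/s × 1.944 = 5.25 knots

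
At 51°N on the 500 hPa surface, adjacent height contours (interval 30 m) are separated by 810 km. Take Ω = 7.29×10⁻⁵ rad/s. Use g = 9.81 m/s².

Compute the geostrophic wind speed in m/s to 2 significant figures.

Coriolis parameter at 51°N:
f = 2Ω sin φ = 2 × 7.29×10⁻⁵ × sin 51° = 1.13×10⁻⁴ s⁻¹
Height gradient: |∂Z/∂n| = 30 m / 810000 m = 3.70×10⁻⁵
On a pressure surface, geostrophic balance gives V_g = (g/f)|∂Z/∂n|:
V_g = 9.81 × 3.70×10⁻⁵ / 1.13×10⁻⁴ = 3.21 m/s

3.2 m/s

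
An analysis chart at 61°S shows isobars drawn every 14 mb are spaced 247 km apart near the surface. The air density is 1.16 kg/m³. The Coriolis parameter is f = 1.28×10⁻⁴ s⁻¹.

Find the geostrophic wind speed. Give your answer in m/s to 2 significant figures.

Pressure gradient: |∂P/∂n| = 1400 Pa / 247000 m = 5.67×10⁻³ Pa/m
Geostrophic balance (pressure-gradient force = Coriolis force):
V_g = (1/(fρ)) |∂P/∂n| = 5.67×10⁻³ / (1.28×10⁻⁴ × 1.16) = 38.2 m/s

38 m/s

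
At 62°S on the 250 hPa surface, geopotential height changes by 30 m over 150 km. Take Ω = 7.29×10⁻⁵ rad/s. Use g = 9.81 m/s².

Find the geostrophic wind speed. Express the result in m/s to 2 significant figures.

Coriolis parameter at 62°S:
f = 2Ω sin φ = 2 × 7.29×10⁻⁵ × sin 62° = 1.29×10⁻⁴ s⁻¹
Height gradient: |∂Z/∂n| = 30 m / 150000 m = 2.00×10⁻⁴
On a pressure surface, geostrophic balance gives V_g = (g/f)|∂Z/∂n|:
V_g = 9.81 × 2.00×10⁻⁴ / 1.29×10⁻⁴ = 15.2 m/s

15 m/s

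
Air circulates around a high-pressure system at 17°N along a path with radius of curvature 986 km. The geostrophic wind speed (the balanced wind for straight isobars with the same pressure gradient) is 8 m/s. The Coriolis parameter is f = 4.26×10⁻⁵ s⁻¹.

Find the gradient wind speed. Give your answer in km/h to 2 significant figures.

39 km/h

Around a high, pressure-gradient force acts outward with centrifugal, so Coriolis balances both:
fV = (1/ρ)|∂P/∂n| + V²/R  →  V² − fR·V + fR·V_g = 0
With fR = 4.26×10⁻⁵ × 986×10³ m = 42.0 m/s:
V = [fR − √((fR)² − 4 fR V_g)]/2 = [42.0 − √(42.0² − 4×42.0×8)]/2 = 10.8 m/s
Supergeostrophic (V > V_g = 8 m/s), as expected around a high.
Converting: 10.8 m/s × 3.6 = 39 km/h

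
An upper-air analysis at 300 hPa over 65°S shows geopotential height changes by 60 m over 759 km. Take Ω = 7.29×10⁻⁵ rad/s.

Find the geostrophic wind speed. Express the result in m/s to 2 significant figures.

Coriolis parameter at 65°S:
f = 2Ω sin φ = 2 × 7.29×10⁻⁵ × sin 65° = 1.32×10⁻⁴ s⁻¹
Height gradient: |∂Z/∂n| = 60 m / 759000 m = 7.91×10⁻⁵
On a pressure surface, geostrophic balance gives V_g = (g/f)|∂Z/∂n|:
V_g = 9.81 × 7.91×10⁻⁵ / 1.32×10⁻⁴ = 5.87 m/s

5.9 m/s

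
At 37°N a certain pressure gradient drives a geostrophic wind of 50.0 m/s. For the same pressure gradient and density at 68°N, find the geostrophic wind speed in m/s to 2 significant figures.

With the same pressure gradient and density, V_g ∝ 1/f ∝ 1/sin φ.
V₂ = V₁ · sin φ₁ / sin φ₂ = 50.0 × sin 37° / sin 68°
V₂ = 50.0 × 0.6018/0.9272 = 32 m/s

32 m/s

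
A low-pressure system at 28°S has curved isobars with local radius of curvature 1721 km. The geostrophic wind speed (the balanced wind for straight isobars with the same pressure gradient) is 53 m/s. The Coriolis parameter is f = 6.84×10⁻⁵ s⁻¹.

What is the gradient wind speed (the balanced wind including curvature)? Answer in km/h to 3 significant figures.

143 km/h

Around a low, centrifugal force acts outward with Coriolis, so pressure-gradient force balances both:
(1/ρ)|∂P/∂n| = fV + V²/R  →  V² + fR·V − fR·V_g = 0
With fR = 6.84×10⁻⁵ × 1721×10³ m = 118 m/s:
V = [−fR + √((fR)² + 4 fR V_g)]/2 = [−118 + √(118² + 4×118×53)]/2 = 39.6 m/s
Subgeostrophic (V < V_g = 53 m/s), as expected around a low.
Converting: 39.6 m/s × 3.6 = 143 km/h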